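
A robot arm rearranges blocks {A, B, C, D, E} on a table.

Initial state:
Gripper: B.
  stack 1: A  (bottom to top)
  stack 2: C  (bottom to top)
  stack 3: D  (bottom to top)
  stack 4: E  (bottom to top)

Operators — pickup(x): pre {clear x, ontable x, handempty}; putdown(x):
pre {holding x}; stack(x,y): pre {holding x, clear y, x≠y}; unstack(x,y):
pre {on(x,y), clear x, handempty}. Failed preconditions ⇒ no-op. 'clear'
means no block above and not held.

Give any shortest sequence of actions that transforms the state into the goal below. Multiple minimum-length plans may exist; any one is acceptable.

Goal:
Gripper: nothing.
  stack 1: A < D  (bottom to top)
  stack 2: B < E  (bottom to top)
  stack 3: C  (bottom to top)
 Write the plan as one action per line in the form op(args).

putdown(B)
pickup(D)
stack(D, A)
pickup(E)
stack(E, B)

step 1 (putdown(B)): towers=[A; B; C; D; E] holding=-
step 2 (pickup(D)): towers=[A; B; C; E] holding=D
step 3 (stack(D, A)): towers=[A/D; B; C; E] holding=-
step 4 (pickup(E)): towers=[A/D; B; C] holding=E
step 5 (stack(E, B)): towers=[A/D; B/E; C] holding=-
goal check: towers=[A/D; B/E; C] holding=- — reached (length 5, optimal by BFS)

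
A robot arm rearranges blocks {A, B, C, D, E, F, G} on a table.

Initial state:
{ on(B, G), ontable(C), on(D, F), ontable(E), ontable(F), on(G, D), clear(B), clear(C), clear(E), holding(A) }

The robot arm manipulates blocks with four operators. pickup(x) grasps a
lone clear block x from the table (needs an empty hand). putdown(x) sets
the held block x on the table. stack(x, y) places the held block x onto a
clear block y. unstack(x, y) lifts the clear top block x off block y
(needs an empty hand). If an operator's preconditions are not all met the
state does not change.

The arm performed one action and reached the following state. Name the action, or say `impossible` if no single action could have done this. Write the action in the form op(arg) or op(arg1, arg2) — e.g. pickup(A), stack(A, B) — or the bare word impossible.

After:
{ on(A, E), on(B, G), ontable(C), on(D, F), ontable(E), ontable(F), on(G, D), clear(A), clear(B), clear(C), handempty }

stack(A, E)

target: towers=[C; E/A; F/D/G/B] holding=-
        putdown(A) → towers=[A; C; E; F/D/G/B] holding=-
       stack(A, B) → towers=[C; E; F/D/G/B/A] holding=-
       stack(A, E) → towers=[C; E/A; F/D/G/B] holding=-  ← match
       stack(A, C) → towers=[C/A; E; F/D/G/B] holding=-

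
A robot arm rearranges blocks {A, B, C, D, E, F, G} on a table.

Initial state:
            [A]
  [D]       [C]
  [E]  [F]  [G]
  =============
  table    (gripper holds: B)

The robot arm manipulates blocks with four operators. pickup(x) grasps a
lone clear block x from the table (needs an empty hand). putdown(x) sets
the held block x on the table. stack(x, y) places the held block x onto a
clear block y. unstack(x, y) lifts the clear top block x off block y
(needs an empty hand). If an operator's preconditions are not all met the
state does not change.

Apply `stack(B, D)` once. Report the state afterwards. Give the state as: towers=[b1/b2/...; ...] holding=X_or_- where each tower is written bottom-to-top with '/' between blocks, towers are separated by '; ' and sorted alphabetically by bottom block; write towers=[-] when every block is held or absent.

towers=[E/D/B; F; G/C/A] holding=-

before: towers=[E/D; F; G/C/A] holding=B
pre[stack(B, D)]: holding(B) yes, clear(D) yes, B≠D yes
all met → apply stack(B, D)
after:  towers=[E/D/B; F; G/C/A] holding=-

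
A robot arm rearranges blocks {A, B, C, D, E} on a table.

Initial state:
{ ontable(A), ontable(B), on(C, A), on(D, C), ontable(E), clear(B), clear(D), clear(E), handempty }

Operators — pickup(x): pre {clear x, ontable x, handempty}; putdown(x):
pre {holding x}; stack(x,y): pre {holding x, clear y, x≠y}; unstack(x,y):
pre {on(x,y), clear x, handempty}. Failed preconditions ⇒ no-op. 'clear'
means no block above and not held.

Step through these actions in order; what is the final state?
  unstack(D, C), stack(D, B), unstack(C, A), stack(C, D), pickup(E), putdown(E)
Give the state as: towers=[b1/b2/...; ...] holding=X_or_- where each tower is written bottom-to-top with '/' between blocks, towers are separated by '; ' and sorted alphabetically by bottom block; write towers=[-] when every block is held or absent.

towers=[A; B/D/C; E] holding=-

step 1 (unstack(D, C)): towers=[A/C; B; E] holding=D
step 2 (stack(D, B)): towers=[A/C; B/D; E] holding=-
step 3 (unstack(C, A)): towers=[A; B/D; E] holding=C
step 4 (stack(C, D)): towers=[A; B/D/C; E] holding=-
step 5 (pickup(E)): towers=[A; B/D/C] holding=E
step 6 (putdown(E)): towers=[A; B/D/C; E] holding=-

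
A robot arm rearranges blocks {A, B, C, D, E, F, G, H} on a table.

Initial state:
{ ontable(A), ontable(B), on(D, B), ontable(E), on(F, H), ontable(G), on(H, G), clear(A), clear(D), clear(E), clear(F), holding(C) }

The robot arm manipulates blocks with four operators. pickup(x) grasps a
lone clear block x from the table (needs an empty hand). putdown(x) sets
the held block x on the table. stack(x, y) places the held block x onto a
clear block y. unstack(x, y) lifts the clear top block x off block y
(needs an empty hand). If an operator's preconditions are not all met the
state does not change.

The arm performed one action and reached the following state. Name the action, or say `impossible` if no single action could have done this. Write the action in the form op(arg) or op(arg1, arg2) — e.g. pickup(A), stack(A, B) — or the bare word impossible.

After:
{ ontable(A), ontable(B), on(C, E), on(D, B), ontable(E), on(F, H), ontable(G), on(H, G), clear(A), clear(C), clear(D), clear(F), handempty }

target: towers=[A; B/D; E/C; G/H/F] holding=-
        putdown(C) → towers=[A; B/D; C; E; G/H/F] holding=-
       stack(C, A) → towers=[A/C; B/D; E; G/H/F] holding=-
       stack(C, E) → towers=[A; B/D; E/C; G/H/F] holding=-  ← match
       stack(C, F) → towers=[A; B/D; E; G/H/F/C] holding=-
       stack(C, D) → towers=[A; B/D/C; E; G/H/F] holding=-

stack(C, E)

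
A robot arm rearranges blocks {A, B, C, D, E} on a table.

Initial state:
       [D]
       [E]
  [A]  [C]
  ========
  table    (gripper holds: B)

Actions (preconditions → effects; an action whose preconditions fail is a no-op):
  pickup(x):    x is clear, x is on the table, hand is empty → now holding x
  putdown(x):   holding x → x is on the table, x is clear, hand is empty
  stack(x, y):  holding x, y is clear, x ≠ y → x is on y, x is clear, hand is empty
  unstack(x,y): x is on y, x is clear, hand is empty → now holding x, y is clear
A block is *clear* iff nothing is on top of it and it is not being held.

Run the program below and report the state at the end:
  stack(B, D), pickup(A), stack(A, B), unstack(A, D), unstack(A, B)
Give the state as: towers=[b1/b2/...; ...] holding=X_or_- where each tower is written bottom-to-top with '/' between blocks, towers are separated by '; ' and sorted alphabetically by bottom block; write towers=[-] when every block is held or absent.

towers=[C/E/D/B] holding=A

step 1 (stack(B, D)): towers=[A; C/E/D/B] holding=-
step 2 (pickup(A)): towers=[C/E/D/B] holding=A
step 3 (stack(A, B)): towers=[C/E/D/B/A] holding=-
step 4 (unstack(A, D)) [no-op]: towers=[C/E/D/B/A] holding=-
step 5 (unstack(A, B)): towers=[C/E/D/B] holding=A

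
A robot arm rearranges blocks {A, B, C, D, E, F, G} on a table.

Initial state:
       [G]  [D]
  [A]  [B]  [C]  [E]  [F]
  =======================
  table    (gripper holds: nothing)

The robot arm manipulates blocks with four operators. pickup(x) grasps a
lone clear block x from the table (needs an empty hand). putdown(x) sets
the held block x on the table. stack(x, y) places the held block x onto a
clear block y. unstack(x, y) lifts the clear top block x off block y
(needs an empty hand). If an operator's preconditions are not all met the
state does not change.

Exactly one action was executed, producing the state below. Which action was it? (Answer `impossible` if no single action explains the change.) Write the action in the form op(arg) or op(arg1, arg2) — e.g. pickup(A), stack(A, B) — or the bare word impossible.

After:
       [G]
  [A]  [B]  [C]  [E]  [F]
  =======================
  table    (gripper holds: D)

target: towers=[A; B/G; C; E; F] holding=D
         pickup(F) → towers=[A; B/G; C/D; E] holding=F
     unstack(G, B) → towers=[A; B; C/D; E; F] holding=G
     unstack(D, C) → towers=[A; B/G; C; E; F] holding=D  ← match
         pickup(A) → towers=[B/G; C/D; E; F] holding=A
         pickup(E) → towers=[A; B/G; C/D; F] holding=E

unstack(D, C)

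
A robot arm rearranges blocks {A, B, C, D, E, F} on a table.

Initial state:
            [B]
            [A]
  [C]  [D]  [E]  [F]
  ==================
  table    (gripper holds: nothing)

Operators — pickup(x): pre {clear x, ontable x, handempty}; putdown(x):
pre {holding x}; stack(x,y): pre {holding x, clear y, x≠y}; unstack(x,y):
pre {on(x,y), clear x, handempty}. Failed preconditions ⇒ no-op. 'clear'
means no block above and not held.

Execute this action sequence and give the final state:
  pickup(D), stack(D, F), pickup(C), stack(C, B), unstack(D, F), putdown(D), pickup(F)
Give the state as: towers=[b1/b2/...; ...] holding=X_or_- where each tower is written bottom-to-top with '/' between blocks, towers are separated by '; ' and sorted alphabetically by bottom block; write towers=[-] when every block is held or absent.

towers=[D; E/A/B/C] holding=F

step 1 (pickup(D)): towers=[C; E/A/B; F] holding=D
step 2 (stack(D, F)): towers=[C; E/A/B; F/D] holding=-
step 3 (pickup(C)): towers=[E/A/B; F/D] holding=C
step 4 (stack(C, B)): towers=[E/A/B/C; F/D] holding=-
step 5 (unstack(D, F)): towers=[E/A/B/C; F] holding=D
step 6 (putdown(D)): towers=[D; E/A/B/C; F] holding=-
step 7 (pickup(F)): towers=[D; E/A/B/C] holding=F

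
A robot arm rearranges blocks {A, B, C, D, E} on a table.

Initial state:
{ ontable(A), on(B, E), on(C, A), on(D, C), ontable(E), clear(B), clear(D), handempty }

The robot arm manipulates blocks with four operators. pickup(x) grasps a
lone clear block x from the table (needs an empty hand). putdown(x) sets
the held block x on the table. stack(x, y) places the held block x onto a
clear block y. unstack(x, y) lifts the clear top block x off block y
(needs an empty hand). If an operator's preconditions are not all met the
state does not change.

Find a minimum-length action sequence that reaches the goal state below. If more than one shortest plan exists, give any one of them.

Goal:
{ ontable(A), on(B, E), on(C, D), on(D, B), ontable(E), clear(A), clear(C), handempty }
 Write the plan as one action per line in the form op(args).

unstack(D, C)
stack(D, B)
unstack(C, A)
stack(C, D)

step 1 (unstack(D, C)): towers=[A/C; E/B] holding=D
step 2 (stack(D, B)): towers=[A/C; E/B/D] holding=-
step 3 (unstack(C, A)): towers=[A; E/B/D] holding=C
step 4 (stack(C, D)): towers=[A; E/B/D/C] holding=-
goal check: towers=[A; E/B/D/C] holding=- — reached (length 4, optimal by BFS)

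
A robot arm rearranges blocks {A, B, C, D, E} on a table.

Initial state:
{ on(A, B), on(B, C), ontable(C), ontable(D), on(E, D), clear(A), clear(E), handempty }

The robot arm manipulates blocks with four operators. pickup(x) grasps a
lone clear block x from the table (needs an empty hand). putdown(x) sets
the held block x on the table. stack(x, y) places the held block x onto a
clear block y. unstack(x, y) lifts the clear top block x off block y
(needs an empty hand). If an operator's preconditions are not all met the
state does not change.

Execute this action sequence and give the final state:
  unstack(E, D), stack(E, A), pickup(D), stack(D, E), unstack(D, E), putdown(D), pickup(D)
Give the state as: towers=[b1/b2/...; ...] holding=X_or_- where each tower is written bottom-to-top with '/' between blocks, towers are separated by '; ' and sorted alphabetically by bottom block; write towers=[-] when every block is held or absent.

towers=[C/B/A/E] holding=D

step 1 (unstack(E, D)): towers=[C/B/A; D] holding=E
step 2 (stack(E, A)): towers=[C/B/A/E; D] holding=-
step 3 (pickup(D)): towers=[C/B/A/E] holding=D
step 4 (stack(D, E)): towers=[C/B/A/E/D] holding=-
step 5 (unstack(D, E)): towers=[C/B/A/E] holding=D
step 6 (putdown(D)): towers=[C/B/A/E; D] holding=-
step 7 (pickup(D)): towers=[C/B/A/E] holding=D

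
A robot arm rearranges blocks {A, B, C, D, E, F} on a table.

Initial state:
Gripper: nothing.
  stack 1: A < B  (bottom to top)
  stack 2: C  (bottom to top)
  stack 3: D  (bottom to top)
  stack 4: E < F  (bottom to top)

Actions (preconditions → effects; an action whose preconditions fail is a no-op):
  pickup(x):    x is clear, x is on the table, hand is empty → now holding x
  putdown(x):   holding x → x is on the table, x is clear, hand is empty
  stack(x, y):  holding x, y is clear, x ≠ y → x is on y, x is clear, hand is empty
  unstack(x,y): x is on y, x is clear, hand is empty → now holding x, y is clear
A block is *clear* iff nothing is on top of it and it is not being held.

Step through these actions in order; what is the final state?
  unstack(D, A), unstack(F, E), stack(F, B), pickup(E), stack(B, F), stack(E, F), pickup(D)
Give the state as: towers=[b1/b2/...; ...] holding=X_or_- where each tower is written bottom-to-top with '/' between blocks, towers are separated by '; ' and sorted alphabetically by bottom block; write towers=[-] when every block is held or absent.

step 1 (unstack(D, A)) [no-op]: towers=[A/B; C; D; E/F] holding=-
step 2 (unstack(F, E)): towers=[A/B; C; D; E] holding=F
step 3 (stack(F, B)): towers=[A/B/F; C; D; E] holding=-
step 4 (pickup(E)): towers=[A/B/F; C; D] holding=E
step 5 (stack(B, F)) [no-op]: towers=[A/B/F; C; D] holding=E
step 6 (stack(E, F)): towers=[A/B/F/E; C; D] holding=-
step 7 (pickup(D)): towers=[A/B/F/E; C] holding=D

towers=[A/B/F/E; C] holding=D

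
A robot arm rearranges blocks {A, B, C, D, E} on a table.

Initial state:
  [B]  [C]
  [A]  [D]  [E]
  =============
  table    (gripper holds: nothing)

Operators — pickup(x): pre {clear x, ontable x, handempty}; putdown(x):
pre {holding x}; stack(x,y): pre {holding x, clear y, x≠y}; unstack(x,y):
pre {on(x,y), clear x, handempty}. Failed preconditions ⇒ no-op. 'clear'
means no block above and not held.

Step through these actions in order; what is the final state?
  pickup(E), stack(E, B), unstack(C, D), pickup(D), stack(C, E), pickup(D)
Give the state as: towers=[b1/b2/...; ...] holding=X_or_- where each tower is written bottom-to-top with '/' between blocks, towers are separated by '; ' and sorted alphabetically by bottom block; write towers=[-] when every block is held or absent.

step 1 (pickup(E)): towers=[A/B; D/C] holding=E
step 2 (stack(E, B)): towers=[A/B/E; D/C] holding=-
step 3 (unstack(C, D)): towers=[A/B/E; D] holding=C
step 4 (pickup(D)) [no-op]: towers=[A/B/E; D] holding=C
step 5 (stack(C, E)): towers=[A/B/E/C; D] holding=-
step 6 (pickup(D)): towers=[A/B/E/C] holding=D

towers=[A/B/E/C] holding=D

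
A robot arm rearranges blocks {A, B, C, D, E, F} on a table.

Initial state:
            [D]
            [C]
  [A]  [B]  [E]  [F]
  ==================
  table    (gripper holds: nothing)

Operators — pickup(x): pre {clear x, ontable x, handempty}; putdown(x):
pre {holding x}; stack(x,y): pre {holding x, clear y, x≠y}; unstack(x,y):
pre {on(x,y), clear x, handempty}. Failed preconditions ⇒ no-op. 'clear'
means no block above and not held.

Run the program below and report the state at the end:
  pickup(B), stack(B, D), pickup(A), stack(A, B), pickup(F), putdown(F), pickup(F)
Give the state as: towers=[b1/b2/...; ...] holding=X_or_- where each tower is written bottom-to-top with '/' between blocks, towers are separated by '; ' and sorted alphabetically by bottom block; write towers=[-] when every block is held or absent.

towers=[E/C/D/B/A] holding=F

step 1 (pickup(B)): towers=[A; E/C/D; F] holding=B
step 2 (stack(B, D)): towers=[A; E/C/D/B; F] holding=-
step 3 (pickup(A)): towers=[E/C/D/B; F] holding=A
step 4 (stack(A, B)): towers=[E/C/D/B/A; F] holding=-
step 5 (pickup(F)): towers=[E/C/D/B/A] holding=F
step 6 (putdown(F)): towers=[E/C/D/B/A; F] holding=-
step 7 (pickup(F)): towers=[E/C/D/B/A] holding=F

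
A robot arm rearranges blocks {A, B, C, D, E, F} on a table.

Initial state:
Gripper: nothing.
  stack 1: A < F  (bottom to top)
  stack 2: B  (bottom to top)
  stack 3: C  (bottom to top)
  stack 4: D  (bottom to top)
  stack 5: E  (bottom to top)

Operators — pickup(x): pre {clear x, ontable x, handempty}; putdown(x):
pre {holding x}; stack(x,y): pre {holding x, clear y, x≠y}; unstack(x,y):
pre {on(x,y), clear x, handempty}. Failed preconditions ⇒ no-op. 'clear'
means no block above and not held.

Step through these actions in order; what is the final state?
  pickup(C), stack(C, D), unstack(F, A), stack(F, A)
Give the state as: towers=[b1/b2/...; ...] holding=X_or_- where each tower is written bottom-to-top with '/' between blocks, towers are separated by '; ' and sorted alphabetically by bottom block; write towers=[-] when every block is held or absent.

step 1 (pickup(C)): towers=[A/F; B; D; E] holding=C
step 2 (stack(C, D)): towers=[A/F; B; D/C; E] holding=-
step 3 (unstack(F, A)): towers=[A; B; D/C; E] holding=F
step 4 (stack(F, A)): towers=[A/F; B; D/C; E] holding=-

towers=[A/F; B; D/C; E] holding=-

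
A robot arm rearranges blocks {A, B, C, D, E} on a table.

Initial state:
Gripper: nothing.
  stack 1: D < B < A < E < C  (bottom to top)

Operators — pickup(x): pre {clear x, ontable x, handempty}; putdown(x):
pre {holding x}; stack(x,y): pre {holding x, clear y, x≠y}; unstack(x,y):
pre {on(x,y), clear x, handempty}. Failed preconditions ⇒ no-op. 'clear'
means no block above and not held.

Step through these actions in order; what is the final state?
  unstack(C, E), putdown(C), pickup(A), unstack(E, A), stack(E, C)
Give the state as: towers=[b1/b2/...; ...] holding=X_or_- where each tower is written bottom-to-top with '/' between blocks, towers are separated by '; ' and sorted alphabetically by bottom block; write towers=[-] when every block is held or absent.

step 1 (unstack(C, E)): towers=[D/B/A/E] holding=C
step 2 (putdown(C)): towers=[C; D/B/A/E] holding=-
step 3 (pickup(A)) [no-op]: towers=[C; D/B/A/E] holding=-
step 4 (unstack(E, A)): towers=[C; D/B/A] holding=E
step 5 (stack(E, C)): towers=[C/E; D/B/A] holding=-

towers=[C/E; D/B/A] holding=-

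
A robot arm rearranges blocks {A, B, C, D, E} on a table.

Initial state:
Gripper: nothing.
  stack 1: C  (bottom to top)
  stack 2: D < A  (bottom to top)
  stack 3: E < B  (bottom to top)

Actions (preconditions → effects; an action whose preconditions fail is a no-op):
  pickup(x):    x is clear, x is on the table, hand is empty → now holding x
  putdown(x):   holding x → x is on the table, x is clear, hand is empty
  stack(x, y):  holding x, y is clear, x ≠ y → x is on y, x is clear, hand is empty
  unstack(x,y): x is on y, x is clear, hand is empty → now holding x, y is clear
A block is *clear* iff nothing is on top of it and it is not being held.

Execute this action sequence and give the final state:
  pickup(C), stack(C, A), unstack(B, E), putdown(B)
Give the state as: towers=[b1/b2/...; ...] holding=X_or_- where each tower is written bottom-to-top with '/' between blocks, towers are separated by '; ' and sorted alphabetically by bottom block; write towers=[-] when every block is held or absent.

step 1 (pickup(C)): towers=[D/A; E/B] holding=C
step 2 (stack(C, A)): towers=[D/A/C; E/B] holding=-
step 3 (unstack(B, E)): towers=[D/A/C; E] holding=B
step 4 (putdown(B)): towers=[B; D/A/C; E] holding=-

towers=[B; D/A/C; E] holding=-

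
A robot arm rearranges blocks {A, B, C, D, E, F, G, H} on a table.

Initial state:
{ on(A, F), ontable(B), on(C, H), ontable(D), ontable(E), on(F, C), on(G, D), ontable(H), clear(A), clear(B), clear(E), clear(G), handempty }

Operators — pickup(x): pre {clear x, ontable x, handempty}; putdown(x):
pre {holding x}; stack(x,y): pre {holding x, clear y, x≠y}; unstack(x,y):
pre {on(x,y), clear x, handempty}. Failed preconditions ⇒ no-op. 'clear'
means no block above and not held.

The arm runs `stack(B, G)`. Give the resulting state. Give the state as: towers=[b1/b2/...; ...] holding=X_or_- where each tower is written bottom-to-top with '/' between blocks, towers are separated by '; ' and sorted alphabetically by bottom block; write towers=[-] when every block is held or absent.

towers=[B; D/G; E; H/C/F/A] holding=-

before: towers=[B; D/G; E; H/C/F/A] holding=-
pre[stack(B, G)]: holding(B) fail, clear(G) ok, B≠G ok
holding(B) unmet → stack(B, G) is a no-op
after:  towers=[B; D/G; E; H/C/F/A] holding=-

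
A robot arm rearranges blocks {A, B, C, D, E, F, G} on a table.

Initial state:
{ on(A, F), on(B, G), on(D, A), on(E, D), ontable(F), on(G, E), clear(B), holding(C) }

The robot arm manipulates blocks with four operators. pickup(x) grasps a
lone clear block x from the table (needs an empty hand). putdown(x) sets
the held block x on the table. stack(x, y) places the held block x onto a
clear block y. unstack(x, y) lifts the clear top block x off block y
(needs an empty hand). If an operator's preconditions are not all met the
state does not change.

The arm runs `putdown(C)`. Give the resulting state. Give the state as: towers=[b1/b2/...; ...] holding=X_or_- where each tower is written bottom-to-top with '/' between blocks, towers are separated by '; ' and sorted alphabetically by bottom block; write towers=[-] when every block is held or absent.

before: towers=[F/A/D/E/G/B] holding=C
pre[putdown(C)]: holding(C) yes
all met → apply putdown(C)
after:  towers=[C; F/A/D/E/G/B] holding=-

towers=[C; F/A/D/E/G/B] holding=-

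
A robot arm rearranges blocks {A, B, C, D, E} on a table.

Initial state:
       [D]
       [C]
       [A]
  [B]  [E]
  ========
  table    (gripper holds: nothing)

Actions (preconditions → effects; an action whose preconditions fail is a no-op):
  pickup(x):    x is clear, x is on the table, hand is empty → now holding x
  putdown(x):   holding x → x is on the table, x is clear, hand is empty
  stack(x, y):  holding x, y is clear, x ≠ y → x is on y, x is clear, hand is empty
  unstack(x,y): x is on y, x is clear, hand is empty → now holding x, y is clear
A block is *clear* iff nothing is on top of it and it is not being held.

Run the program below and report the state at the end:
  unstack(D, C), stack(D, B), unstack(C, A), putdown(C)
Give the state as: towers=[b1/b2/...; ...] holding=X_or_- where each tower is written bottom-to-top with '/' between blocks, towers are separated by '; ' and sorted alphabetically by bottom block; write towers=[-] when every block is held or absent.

towers=[B/D; C; E/A] holding=-

step 1 (unstack(D, C)): towers=[B; E/A/C] holding=D
step 2 (stack(D, B)): towers=[B/D; E/A/C] holding=-
step 3 (unstack(C, A)): towers=[B/D; E/A] holding=C
step 4 (putdown(C)): towers=[B/D; C; E/A] holding=-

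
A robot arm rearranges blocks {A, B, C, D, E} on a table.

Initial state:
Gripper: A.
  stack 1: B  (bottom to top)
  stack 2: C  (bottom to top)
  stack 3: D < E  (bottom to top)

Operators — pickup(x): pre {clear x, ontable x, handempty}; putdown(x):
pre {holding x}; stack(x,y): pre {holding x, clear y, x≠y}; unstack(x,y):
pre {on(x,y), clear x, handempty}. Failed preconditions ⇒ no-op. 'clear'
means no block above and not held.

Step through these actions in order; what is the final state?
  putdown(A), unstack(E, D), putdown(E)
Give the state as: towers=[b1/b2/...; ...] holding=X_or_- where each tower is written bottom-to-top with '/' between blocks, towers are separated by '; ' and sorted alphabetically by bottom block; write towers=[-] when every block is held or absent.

towers=[A; B; C; D; E] holding=-

step 1 (putdown(A)): towers=[A; B; C; D/E] holding=-
step 2 (unstack(E, D)): towers=[A; B; C; D] holding=E
step 3 (putdown(E)): towers=[A; B; C; D; E] holding=-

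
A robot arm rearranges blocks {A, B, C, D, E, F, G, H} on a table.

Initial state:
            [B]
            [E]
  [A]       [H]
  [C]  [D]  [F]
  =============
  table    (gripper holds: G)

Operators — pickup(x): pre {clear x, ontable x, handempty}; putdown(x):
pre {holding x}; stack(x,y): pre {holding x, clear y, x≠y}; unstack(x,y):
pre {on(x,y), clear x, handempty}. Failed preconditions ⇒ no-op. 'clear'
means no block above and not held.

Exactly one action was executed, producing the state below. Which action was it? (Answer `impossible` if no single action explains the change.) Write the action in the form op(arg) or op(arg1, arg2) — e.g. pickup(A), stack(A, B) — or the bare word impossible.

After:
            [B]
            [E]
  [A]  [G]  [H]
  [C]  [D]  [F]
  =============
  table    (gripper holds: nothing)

stack(G, D)

target: towers=[C/A; D/G; F/H/E/B] holding=-
        putdown(G) → towers=[C/A; D; F/H/E/B; G] holding=-
       stack(G, A) → towers=[C/A/G; D; F/H/E/B] holding=-
       stack(G, B) → towers=[C/A; D; F/H/E/B/G] holding=-
       stack(G, D) → towers=[C/A; D/G; F/H/E/B] holding=-  ← match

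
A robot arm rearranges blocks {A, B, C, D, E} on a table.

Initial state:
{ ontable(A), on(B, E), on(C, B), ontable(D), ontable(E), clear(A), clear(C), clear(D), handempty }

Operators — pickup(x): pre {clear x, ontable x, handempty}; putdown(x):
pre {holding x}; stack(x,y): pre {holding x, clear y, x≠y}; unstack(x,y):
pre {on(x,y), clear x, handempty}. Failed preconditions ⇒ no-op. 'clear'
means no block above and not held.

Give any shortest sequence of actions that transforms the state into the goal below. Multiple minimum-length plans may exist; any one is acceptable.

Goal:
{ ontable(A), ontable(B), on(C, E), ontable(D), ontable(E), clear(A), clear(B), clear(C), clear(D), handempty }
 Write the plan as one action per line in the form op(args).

unstack(C, B)
putdown(C)
unstack(B, E)
putdown(B)
pickup(C)
stack(C, E)

step 1 (unstack(C, B)): towers=[A; D; E/B] holding=C
step 2 (putdown(C)): towers=[A; C; D; E/B] holding=-
step 3 (unstack(B, E)): towers=[A; C; D; E] holding=B
step 4 (putdown(B)): towers=[A; B; C; D; E] holding=-
step 5 (pickup(C)): towers=[A; B; D; E] holding=C
step 6 (stack(C, E)): towers=[A; B; D; E/C] holding=-
goal check: towers=[A; B; D; E/C] holding=- — reached (length 6, optimal by BFS)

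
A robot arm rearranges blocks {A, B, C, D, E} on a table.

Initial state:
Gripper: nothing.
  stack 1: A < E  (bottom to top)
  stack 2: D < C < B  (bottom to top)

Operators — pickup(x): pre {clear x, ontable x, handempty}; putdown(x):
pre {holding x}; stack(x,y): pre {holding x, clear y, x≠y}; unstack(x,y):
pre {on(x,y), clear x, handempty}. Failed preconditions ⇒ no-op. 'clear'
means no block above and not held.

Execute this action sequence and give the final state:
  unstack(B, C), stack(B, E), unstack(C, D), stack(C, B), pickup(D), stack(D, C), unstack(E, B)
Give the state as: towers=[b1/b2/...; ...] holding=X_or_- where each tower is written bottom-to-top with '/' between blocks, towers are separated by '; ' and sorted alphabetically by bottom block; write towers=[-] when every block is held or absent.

step 1 (unstack(B, C)): towers=[A/E; D/C] holding=B
step 2 (stack(B, E)): towers=[A/E/B; D/C] holding=-
step 3 (unstack(C, D)): towers=[A/E/B; D] holding=C
step 4 (stack(C, B)): towers=[A/E/B/C; D] holding=-
step 5 (pickup(D)): towers=[A/E/B/C] holding=D
step 6 (stack(D, C)): towers=[A/E/B/C/D] holding=-
step 7 (unstack(E, B)) [no-op]: towers=[A/E/B/C/D] holding=-

towers=[A/E/B/C/D] holding=-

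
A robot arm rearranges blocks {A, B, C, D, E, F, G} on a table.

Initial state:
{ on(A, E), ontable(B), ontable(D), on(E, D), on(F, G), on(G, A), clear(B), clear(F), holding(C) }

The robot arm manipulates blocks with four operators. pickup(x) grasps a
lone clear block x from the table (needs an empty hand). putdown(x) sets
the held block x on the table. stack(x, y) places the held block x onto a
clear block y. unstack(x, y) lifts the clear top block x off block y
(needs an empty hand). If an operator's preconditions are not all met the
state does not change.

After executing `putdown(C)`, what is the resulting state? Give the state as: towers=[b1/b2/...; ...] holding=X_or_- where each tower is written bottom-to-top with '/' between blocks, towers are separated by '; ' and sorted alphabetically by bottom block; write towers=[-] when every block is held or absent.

towers=[B; C; D/E/A/G/F] holding=-

before: towers=[B; D/E/A/G/F] holding=C
pre[putdown(C)]: holding(C) ok
all met → apply putdown(C)
after:  towers=[B; C; D/E/A/G/F] holding=-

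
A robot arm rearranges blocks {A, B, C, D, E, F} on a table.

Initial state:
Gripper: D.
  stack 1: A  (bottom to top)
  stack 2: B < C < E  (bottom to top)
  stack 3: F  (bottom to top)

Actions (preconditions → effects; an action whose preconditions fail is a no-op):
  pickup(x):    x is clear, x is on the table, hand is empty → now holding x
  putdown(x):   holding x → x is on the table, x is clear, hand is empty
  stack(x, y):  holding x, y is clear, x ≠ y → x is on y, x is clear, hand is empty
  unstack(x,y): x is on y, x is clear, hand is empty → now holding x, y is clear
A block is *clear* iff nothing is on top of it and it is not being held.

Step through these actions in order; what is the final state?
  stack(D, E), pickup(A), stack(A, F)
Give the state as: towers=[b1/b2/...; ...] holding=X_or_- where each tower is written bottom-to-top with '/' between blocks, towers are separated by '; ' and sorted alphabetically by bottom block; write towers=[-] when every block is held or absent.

step 1 (stack(D, E)): towers=[A; B/C/E/D; F] holding=-
step 2 (pickup(A)): towers=[B/C/E/D; F] holding=A
step 3 (stack(A, F)): towers=[B/C/E/D; F/A] holding=-

towers=[B/C/E/D; F/A] holding=-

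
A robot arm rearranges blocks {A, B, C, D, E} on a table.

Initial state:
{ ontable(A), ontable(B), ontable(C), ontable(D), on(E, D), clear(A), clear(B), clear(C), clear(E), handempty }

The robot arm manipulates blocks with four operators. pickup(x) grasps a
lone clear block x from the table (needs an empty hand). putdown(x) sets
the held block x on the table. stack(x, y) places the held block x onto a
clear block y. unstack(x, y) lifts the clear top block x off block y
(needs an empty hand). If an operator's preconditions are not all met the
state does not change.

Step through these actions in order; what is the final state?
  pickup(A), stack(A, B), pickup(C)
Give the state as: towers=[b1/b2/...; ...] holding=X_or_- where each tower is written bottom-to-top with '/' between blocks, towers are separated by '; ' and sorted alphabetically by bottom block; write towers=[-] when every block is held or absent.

step 1 (pickup(A)): towers=[B; C; D/E] holding=A
step 2 (stack(A, B)): towers=[B/A; C; D/E] holding=-
step 3 (pickup(C)): towers=[B/A; D/E] holding=C

towers=[B/A; D/E] holding=C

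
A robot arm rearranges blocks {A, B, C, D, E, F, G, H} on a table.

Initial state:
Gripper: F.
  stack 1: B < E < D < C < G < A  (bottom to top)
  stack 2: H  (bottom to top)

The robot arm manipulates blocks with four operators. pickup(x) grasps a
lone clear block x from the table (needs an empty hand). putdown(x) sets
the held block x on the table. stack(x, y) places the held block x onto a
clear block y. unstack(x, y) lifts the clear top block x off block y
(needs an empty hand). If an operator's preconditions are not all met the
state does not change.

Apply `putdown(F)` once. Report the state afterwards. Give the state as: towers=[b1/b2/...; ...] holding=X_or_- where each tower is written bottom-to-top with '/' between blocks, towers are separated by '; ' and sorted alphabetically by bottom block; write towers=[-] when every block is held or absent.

before: towers=[B/E/D/C/G/A; H] holding=F
pre[putdown(F)]: holding(F) yes
all met → apply putdown(F)
after:  towers=[B/E/D/C/G/A; F; H] holding=-

towers=[B/E/D/C/G/A; F; H] holding=-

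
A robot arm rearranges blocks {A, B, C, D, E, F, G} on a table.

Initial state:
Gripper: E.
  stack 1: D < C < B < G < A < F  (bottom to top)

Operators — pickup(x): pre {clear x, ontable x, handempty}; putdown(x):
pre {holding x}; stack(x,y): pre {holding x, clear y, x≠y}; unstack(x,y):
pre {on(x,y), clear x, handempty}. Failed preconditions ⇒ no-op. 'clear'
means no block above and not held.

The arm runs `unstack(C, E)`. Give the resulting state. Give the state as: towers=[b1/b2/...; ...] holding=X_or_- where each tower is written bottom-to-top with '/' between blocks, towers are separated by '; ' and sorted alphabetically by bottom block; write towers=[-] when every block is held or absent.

towers=[D/C/B/G/A/F] holding=E

before: towers=[D/C/B/G/A/F] holding=E
pre[unstack(C, E)]: on(C,E) fail, clear(C) fail, handempty fail
on(C,E), clear(C), handempty unmet → unstack(C, E) is a no-op
after:  towers=[D/C/B/G/A/F] holding=E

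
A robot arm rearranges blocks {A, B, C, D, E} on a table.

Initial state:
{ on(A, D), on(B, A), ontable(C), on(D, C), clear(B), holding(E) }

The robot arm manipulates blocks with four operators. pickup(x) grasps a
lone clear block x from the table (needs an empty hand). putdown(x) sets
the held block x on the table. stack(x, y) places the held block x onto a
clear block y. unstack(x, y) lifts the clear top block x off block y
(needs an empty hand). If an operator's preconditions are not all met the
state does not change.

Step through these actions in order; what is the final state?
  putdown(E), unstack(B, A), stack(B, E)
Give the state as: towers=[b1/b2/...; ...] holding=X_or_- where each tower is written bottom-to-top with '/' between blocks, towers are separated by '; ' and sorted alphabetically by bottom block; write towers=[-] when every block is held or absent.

step 1 (putdown(E)): towers=[C/D/A/B; E] holding=-
step 2 (unstack(B, A)): towers=[C/D/A; E] holding=B
step 3 (stack(B, E)): towers=[C/D/A; E/B] holding=-

towers=[C/D/A; E/B] holding=-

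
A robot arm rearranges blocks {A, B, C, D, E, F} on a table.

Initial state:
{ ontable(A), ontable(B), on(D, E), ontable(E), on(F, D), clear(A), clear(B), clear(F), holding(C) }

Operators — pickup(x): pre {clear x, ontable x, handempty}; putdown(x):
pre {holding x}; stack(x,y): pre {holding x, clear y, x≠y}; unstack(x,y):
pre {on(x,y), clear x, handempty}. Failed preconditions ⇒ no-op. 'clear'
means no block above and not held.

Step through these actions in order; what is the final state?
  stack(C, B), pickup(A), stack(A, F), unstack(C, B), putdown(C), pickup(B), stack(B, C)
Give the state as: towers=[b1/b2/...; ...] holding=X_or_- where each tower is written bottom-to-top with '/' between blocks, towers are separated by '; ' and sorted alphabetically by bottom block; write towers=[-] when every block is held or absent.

step 1 (stack(C, B)): towers=[A; B/C; E/D/F] holding=-
step 2 (pickup(A)): towers=[B/C; E/D/F] holding=A
step 3 (stack(A, F)): towers=[B/C; E/D/F/A] holding=-
step 4 (unstack(C, B)): towers=[B; E/D/F/A] holding=C
step 5 (putdown(C)): towers=[B; C; E/D/F/A] holding=-
step 6 (pickup(B)): towers=[C; E/D/F/A] holding=B
step 7 (stack(B, C)): towers=[C/B; E/D/F/A] holding=-

towers=[C/B; E/D/F/A] holding=-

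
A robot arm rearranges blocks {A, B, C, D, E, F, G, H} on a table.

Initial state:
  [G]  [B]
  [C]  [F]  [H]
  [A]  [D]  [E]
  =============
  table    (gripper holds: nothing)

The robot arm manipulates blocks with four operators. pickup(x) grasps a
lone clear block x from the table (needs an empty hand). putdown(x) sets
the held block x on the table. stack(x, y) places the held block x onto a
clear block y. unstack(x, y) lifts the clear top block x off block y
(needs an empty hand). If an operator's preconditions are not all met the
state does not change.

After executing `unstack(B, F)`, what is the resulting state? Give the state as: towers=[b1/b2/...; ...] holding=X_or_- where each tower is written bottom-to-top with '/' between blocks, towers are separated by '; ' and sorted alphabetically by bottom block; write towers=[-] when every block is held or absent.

towers=[A/C/G; D/F; E/H] holding=B

before: towers=[A/C/G; D/F/B; E/H] holding=-
pre[unstack(B, F)]: on(B,F) yes, clear(B) yes, handempty yes
all met → apply unstack(B, F)
after:  towers=[A/C/G; D/F; E/H] holding=B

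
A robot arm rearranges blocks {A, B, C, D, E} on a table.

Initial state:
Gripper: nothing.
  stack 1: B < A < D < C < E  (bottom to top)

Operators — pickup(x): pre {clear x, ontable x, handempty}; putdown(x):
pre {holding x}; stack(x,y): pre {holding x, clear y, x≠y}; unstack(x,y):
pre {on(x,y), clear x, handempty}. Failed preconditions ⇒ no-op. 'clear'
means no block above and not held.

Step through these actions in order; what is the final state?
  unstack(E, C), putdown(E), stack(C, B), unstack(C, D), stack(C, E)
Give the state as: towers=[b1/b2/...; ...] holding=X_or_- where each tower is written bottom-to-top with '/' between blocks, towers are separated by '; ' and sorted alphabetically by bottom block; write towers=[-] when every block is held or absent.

towers=[B/A/D; E/C] holding=-

step 1 (unstack(E, C)): towers=[B/A/D/C] holding=E
step 2 (putdown(E)): towers=[B/A/D/C; E] holding=-
step 3 (stack(C, B)) [no-op]: towers=[B/A/D/C; E] holding=-
step 4 (unstack(C, D)): towers=[B/A/D; E] holding=C
step 5 (stack(C, E)): towers=[B/A/D; E/C] holding=-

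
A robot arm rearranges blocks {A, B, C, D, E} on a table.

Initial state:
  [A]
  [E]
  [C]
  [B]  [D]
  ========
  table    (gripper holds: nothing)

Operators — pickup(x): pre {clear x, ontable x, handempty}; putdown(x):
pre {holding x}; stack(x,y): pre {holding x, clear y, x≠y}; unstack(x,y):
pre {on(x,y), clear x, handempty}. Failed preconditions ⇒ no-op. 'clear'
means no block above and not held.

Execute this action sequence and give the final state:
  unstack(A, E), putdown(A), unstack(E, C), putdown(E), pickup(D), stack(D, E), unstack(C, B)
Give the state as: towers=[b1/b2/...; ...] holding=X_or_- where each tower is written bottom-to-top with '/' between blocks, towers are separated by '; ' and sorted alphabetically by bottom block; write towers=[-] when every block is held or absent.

towers=[A; B; E/D] holding=C

step 1 (unstack(A, E)): towers=[B/C/E; D] holding=A
step 2 (putdown(A)): towers=[A; B/C/E; D] holding=-
step 3 (unstack(E, C)): towers=[A; B/C; D] holding=E
step 4 (putdown(E)): towers=[A; B/C; D; E] holding=-
step 5 (pickup(D)): towers=[A; B/C; E] holding=D
step 6 (stack(D, E)): towers=[A; B/C; E/D] holding=-
step 7 (unstack(C, B)): towers=[A; B; E/D] holding=C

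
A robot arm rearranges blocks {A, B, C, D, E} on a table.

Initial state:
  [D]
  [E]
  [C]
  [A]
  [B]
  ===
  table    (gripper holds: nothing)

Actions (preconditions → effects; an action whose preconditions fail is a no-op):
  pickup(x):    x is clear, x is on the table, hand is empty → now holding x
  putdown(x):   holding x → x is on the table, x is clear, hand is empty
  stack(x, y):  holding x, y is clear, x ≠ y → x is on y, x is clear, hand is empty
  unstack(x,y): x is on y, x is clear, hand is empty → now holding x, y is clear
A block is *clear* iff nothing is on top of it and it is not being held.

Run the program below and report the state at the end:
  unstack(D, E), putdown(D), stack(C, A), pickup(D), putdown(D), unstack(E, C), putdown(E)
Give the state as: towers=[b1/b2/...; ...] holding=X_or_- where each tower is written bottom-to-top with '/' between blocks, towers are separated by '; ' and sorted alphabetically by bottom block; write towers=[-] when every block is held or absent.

towers=[B/A/C; D; E] holding=-

step 1 (unstack(D, E)): towers=[B/A/C/E] holding=D
step 2 (putdown(D)): towers=[B/A/C/E; D] holding=-
step 3 (stack(C, A)) [no-op]: towers=[B/A/C/E; D] holding=-
step 4 (pickup(D)): towers=[B/A/C/E] holding=D
step 5 (putdown(D)): towers=[B/A/C/E; D] holding=-
step 6 (unstack(E, C)): towers=[B/A/C; D] holding=E
step 7 (putdown(E)): towers=[B/A/C; D; E] holding=-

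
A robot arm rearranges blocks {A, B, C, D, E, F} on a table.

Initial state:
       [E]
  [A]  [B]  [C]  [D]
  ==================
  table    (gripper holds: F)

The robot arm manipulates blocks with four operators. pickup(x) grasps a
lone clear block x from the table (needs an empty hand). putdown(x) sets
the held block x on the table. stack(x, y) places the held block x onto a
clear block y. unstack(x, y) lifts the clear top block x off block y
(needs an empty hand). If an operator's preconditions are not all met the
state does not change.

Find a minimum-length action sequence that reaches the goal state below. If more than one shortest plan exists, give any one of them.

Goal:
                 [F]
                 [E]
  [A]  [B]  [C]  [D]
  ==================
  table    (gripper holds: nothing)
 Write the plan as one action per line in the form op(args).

step 1 (putdown(F)): towers=[A; B/E; C; D; F] holding=-
step 2 (unstack(E, B)): towers=[A; B; C; D; F] holding=E
step 3 (stack(E, D)): towers=[A; B; C; D/E; F] holding=-
step 4 (pickup(F)): towers=[A; B; C; D/E] holding=F
step 5 (stack(F, E)): towers=[A; B; C; D/E/F] holding=-
goal check: towers=[A; B; C; D/E/F] holding=- — reached (length 5, optimal by BFS)

putdown(F)
unstack(E, B)
stack(E, D)
pickup(F)
stack(F, E)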